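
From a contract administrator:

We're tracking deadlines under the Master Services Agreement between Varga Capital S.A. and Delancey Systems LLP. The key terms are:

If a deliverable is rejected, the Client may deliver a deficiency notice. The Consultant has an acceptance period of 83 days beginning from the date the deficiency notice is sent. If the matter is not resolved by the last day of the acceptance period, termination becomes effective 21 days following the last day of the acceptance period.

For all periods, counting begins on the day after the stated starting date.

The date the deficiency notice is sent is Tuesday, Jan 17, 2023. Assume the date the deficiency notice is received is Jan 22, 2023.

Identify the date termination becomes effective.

Adding 83 calendar days to Jan 17, 2023 gives Apr 10, 2023, which is the last day of the acceptance period.
The date termination becomes effective: 21 calendar days after Apr 10, 2023 is May 1, 2023.

May 1, 2023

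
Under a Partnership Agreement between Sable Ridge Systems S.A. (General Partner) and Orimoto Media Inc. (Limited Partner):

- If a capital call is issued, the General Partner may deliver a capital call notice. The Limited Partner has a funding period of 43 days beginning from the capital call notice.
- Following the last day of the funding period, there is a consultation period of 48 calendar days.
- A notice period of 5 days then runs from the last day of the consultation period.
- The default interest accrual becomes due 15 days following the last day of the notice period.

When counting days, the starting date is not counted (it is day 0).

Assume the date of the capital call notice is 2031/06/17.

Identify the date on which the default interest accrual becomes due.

The last day of the funding period: 43 calendar days after 2031/06/17 is 2031/07/30.
The last day of the consultation period: 48 calendar days after 2031/07/30 is 2031/09/16.
Adding 5 calendar days to 2031/09/16 gives 2031/09/21, which is the last day of the notice period.
The date on which the default interest accrual becomes due: 15 calendar days after 2031/09/21 is 2031/10/06.

2031/10/06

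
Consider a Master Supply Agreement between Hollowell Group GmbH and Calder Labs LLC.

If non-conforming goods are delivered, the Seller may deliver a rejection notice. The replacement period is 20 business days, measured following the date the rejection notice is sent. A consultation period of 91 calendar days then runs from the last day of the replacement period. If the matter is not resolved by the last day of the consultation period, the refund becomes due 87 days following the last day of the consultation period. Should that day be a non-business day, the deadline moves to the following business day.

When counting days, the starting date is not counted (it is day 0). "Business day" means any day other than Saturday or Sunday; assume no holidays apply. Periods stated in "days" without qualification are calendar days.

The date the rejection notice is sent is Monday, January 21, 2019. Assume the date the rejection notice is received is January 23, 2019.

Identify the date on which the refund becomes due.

The last day of the replacement period: 20 business days after Monday, January 21, 2019, skipping weekends — Jan 22, Jan 23, Jan 24, Jan 25, …, Feb 14, Feb 15, Feb 18 — lands on Monday, February 18, 2019.
Adding 91 calendar days to February 18, 2019 gives May 20, 2019, which is the last day of the consultation period.
The date on which the refund becomes due: 87 calendar days after May 20, 2019 is August 15, 2019. August 15, 2019 is a Thursday, so no roll-forward applies.

August 15, 2019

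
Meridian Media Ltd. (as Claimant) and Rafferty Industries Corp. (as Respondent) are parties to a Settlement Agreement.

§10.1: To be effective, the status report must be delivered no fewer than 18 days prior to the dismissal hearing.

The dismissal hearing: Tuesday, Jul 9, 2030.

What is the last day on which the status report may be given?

Jun 21, 2030

Counting back 18 calendar days from Jul 9, 2030 gives Jun 21, 2030.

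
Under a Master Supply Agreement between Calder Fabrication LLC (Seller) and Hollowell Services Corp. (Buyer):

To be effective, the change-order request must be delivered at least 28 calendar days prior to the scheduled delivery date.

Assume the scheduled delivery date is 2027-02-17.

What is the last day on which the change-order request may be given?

Counting back 28 calendar days from 2027-02-17 gives 2027-01-20.

2027-01-20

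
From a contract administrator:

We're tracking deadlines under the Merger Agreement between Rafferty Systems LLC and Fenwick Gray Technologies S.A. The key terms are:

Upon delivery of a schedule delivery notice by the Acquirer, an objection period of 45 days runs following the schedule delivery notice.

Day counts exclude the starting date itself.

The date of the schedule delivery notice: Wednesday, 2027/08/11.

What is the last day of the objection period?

2027/09/25

Adding 45 calendar days to 2027/08/11 gives 2027/09/25, which is the last day of the objection period.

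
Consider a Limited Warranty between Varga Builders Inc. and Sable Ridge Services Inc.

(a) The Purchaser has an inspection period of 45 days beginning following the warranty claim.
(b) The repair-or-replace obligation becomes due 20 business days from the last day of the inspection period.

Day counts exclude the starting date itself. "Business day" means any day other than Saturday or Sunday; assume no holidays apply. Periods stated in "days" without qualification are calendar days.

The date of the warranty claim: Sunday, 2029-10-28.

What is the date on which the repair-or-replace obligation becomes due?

2030-01-09

Adding 45 calendar days to 2029-10-28 gives 2029-12-12, which is the last day of the inspection period.
The date on which the repair-or-replace obligation becomes due: 20 business days after Wednesday, 2029-12-12, skipping weekends — Dec 13, Dec 14, Dec 17, Dec 18, …, Jan 7, Jan 8, Jan 9 — lands on Wednesday, 2030-01-09.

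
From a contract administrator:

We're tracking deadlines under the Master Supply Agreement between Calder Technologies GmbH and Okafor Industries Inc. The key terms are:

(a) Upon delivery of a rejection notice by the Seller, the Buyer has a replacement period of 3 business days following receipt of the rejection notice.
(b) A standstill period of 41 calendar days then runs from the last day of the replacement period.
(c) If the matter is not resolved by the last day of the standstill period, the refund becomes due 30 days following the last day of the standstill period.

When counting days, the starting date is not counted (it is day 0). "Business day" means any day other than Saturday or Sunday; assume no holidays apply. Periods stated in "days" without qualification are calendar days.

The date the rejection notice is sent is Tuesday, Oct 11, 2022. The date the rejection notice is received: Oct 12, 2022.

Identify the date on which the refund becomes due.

Dec 27, 2022

The last day of the replacement period: counting 3 business days from Wednesday, Oct 12, 2022 (Oct 13, Oct 14, Oct 17, skipping weekends) reaches Monday, Oct 17, 2022.
Adding 41 calendar days to Oct 17, 2022 gives Nov 27, 2022, which is the last day of the standstill period.
The date on which the refund becomes due: 30 calendar days after Nov 27, 2022 is Dec 27, 2022.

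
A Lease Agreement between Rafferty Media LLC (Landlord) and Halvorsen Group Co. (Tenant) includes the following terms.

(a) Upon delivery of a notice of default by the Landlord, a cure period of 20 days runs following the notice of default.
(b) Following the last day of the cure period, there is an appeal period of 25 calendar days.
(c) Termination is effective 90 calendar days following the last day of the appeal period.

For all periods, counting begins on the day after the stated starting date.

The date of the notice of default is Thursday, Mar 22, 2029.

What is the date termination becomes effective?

Aug 4, 2029

Adding 20 calendar days to Mar 22, 2029 gives Apr 11, 2029, which is the last day of the cure period.
Adding 25 calendar days to Apr 11, 2029 gives May 6, 2029, which is the last day of the appeal period.
Adding 90 calendar days to May 6, 2029 gives Aug 4, 2029, which is the date termination becomes effective.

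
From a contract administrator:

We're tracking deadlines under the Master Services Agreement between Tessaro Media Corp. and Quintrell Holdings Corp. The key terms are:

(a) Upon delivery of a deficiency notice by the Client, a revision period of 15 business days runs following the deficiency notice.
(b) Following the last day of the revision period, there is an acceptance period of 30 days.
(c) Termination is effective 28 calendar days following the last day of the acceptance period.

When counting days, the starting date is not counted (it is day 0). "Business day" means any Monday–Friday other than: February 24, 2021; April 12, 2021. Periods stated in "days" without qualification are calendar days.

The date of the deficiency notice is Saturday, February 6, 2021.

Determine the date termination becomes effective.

April 28, 2021

The last day of the revision period: counting 15 business days from Saturday, February 6, 2021 (Feb 8, Feb 9, Feb 10, Feb 11, …, Feb 25, Feb 26, Mar 1, skipping weekends and the listed holiday on Feb 24) reaches Monday, March 1, 2021.
The last day of the acceptance period: March 1, 2021 + 30 days = March 31, 2021.
The date termination becomes effective: 28 calendar days after March 31, 2021 is April 28, 2021.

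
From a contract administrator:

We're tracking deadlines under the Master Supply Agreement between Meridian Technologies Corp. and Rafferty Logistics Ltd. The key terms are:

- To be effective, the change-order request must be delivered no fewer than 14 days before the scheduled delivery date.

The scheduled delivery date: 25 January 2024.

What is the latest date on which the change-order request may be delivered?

11 January 2024

Counting back 14 calendar days from 25 January 2024 gives 11 January 2024.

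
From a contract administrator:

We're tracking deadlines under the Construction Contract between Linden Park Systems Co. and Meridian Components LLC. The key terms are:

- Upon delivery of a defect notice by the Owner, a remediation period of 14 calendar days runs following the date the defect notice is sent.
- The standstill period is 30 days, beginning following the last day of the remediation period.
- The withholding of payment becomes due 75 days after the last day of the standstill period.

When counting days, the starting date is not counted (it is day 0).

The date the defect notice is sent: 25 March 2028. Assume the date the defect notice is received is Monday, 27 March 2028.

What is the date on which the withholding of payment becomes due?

22 July 2028

Adding 14 calendar days to 25 March 2028 gives 8 April 2028, which is the last day of the remediation period.
The last day of the standstill period: 30 calendar days after 8 April 2028 is 8 May 2028.
The date on which the withholding of payment becomes due: 75 calendar days after 8 May 2028 is 22 July 2028.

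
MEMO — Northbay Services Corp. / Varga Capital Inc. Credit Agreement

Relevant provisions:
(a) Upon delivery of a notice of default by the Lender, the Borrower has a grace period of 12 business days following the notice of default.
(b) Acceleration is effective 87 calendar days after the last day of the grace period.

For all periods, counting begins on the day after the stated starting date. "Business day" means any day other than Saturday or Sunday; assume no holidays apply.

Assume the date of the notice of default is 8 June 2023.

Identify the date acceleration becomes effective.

21 September 2023

The last day of the grace period: 12 business days after Thursday, 8 June 2023, skipping weekends — Jun 9, Jun 12, Jun 13, Jun 14, …, Jun 22, Jun 23, Jun 26 — lands on Monday, 26 June 2023.
Adding 87 calendar days to 26 June 2023 gives 21 September 2023, which is the date acceleration becomes effective.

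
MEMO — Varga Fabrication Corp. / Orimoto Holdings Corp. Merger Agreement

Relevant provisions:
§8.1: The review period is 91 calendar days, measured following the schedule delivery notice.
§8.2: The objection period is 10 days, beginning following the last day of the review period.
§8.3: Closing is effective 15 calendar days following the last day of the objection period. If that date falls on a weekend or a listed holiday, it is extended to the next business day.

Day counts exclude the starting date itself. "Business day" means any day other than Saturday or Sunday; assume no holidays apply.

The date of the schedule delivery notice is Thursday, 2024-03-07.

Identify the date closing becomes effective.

The last day of the review period: 2024-03-07 + 91 days = 2024-06-06.
Adding 10 calendar days to 2024-06-06 gives 2024-06-16, which is the last day of the objection period.
The date closing becomes effective: 2024-06-16 + 15 days = 2024-07-01. 2024-07-01 is a Monday, so no roll-forward applies.

2024-07-01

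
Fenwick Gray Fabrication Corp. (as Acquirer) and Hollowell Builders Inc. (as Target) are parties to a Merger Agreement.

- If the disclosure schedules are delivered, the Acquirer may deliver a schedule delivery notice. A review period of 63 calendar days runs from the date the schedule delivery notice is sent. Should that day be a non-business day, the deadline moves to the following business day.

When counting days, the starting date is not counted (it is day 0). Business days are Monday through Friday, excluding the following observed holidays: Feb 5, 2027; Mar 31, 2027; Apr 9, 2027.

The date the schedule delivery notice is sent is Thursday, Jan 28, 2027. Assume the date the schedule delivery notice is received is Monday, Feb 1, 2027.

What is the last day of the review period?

Apr 1, 2027

Adding 63 calendar days to Jan 28, 2027 gives Apr 1, 2027, which is the last day of the review period. Apr 1, 2027 is a Thursday and is not a listed holiday, so no roll-forward applies.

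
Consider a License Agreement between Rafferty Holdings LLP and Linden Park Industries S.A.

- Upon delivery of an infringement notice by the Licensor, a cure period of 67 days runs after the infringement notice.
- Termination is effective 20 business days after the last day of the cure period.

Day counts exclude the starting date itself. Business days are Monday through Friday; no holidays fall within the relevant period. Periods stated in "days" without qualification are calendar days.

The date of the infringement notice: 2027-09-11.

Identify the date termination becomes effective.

2027-12-15

The last day of the cure period: 2027-09-11 + 67 days = 2027-11-17.
The date termination becomes effective: counting 20 business days from Wednesday, 2027-11-17 (Nov 18, Nov 19, Nov 22, Nov 23, …, Dec 13, Dec 14, Dec 15, skipping weekends) reaches Wednesday, 2027-12-15.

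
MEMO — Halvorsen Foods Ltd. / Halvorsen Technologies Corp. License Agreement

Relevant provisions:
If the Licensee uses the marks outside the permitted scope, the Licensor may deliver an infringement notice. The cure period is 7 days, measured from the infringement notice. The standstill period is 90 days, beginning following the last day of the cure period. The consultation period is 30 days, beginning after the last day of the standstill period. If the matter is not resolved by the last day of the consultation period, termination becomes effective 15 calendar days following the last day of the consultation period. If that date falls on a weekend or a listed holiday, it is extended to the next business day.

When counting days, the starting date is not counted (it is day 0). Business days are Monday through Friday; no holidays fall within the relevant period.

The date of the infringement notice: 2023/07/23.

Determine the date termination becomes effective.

2023/12/12

The last day of the cure period: 2023/07/23 + 7 days = 2023/07/30.
The last day of the standstill period: 2023/07/30 + 90 days = 2023/10/28.
The last day of the consultation period: 30 calendar days after 2023/10/28 is 2023/11/27.
Adding 15 calendar days to 2023/11/27 gives 2023/12/12, which is the date termination becomes effective. 2023/12/12 is a Tuesday, so no roll-forward applies.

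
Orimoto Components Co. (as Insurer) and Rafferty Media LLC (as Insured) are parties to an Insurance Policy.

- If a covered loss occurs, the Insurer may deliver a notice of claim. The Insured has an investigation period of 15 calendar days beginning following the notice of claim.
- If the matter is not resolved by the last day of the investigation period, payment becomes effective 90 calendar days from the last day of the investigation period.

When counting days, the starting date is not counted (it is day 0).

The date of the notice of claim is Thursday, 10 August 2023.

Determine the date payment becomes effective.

23 November 2023

The last day of the investigation period: 10 August 2023 + 15 days = 25 August 2023.
Adding 90 calendar days to 25 August 2023 gives 23 November 2023, which is the date payment becomes effective.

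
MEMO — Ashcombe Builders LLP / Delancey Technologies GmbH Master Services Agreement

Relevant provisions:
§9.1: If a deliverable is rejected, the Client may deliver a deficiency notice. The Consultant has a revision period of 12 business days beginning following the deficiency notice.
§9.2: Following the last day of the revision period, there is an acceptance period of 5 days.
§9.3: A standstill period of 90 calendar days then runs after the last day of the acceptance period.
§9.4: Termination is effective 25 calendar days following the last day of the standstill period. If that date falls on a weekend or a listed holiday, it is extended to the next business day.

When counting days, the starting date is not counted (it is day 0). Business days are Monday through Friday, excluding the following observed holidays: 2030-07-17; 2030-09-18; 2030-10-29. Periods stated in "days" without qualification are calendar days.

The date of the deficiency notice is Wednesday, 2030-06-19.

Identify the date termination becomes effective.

From Wednesday, 2030-06-19, 12 business days (Jun 20, Jun 21, Jun 24, Jun 25, …, Jul 3, Jul 4, Jul 5, skipping weekends) brings us to Friday, 2030-07-05, which is the last day of the revision period.
The last day of the acceptance period: 5 calendar days after 2030-07-05 is 2030-07-10.
Adding 90 calendar days to 2030-07-10 gives 2030-10-08, which is the last day of the standstill period.
The date termination becomes effective: 25 calendar days after 2030-10-08 is 2030-11-02. That falls on a Saturday, so it rolls to the next business day, Monday, 2030-11-04.

2030-11-04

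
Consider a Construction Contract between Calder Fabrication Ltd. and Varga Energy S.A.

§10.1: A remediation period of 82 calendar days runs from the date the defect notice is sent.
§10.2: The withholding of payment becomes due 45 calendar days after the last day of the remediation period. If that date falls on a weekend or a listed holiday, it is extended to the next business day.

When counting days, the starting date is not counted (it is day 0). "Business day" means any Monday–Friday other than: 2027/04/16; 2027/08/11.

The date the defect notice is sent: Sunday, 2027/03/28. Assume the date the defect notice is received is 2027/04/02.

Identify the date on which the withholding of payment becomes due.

The last day of the remediation period: 2027/03/28 + 82 days = 2027/06/18.
The date on which the withholding of payment becomes due: 45 calendar days after 2027/06/18 is 2027/08/02. 2027/08/02 is a Monday and is not a listed holiday, so no roll-forward applies.

2027/08/02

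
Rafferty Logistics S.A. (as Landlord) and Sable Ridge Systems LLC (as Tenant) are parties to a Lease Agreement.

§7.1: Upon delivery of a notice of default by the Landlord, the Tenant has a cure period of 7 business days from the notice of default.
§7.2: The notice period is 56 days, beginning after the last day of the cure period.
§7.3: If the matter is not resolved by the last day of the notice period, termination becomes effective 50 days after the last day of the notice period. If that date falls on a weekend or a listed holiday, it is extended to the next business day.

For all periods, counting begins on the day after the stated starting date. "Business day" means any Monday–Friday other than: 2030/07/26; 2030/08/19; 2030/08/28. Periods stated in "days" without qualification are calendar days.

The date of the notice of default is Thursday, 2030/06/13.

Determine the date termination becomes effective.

The last day of the cure period: 7 business days after Thursday, 2030/06/13, skipping weekends — Jun 14, Jun 17, Jun 18, Jun 19, Jun 20, Jun 21, Jun 24 — lands on Monday, 2030/06/24.
Adding 56 calendar days to 2030/06/24 gives 2030/08/19, which is the last day of the notice period.
The date termination becomes effective: 50 calendar days after 2030/08/19 is 2030/10/08. 2030/10/08 is a Tuesday and is not a listed holiday, so no roll-forward applies.

2030/10/08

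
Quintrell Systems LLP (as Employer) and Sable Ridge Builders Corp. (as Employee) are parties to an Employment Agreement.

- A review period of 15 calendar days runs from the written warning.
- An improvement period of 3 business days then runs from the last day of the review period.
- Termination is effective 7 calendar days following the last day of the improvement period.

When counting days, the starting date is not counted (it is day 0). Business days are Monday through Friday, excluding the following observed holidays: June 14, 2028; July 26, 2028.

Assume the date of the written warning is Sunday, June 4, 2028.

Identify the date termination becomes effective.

Adding 15 calendar days to June 4, 2028 gives June 19, 2028, which is the last day of the review period.
The last day of the improvement period: 3 business days after Monday, June 19, 2028, skipping weekends — Jun 20, Jun 21, Jun 22 — lands on Thursday, June 22, 2028.
The date termination becomes effective: June 22, 2028 + 7 days = June 29, 2028.

June 29, 2028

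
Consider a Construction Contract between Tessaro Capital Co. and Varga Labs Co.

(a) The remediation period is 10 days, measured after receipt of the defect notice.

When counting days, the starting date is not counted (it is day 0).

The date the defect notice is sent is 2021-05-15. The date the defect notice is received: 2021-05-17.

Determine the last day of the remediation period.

2021-05-27

The last day of the remediation period: 10 calendar days after 2021-05-17 is 2021-05-27.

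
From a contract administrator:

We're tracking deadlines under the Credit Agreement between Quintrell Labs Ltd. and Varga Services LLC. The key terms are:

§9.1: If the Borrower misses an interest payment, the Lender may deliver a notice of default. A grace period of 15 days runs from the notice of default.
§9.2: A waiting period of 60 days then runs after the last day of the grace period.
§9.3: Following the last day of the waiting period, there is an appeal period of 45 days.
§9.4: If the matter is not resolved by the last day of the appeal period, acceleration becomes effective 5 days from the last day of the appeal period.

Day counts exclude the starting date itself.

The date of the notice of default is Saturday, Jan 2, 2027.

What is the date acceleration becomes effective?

The last day of the grace period: Jan 2, 2027 + 15 days = Jan 17, 2027.
The last day of the waiting period: Jan 17, 2027 + 60 days = Mar 18, 2027.
The last day of the appeal period: 45 calendar days after Mar 18, 2027 is May 2, 2027.
Adding 5 calendar days to May 2, 2027 gives May 7, 2027, which is the date acceleration becomes effective.

May 7, 2027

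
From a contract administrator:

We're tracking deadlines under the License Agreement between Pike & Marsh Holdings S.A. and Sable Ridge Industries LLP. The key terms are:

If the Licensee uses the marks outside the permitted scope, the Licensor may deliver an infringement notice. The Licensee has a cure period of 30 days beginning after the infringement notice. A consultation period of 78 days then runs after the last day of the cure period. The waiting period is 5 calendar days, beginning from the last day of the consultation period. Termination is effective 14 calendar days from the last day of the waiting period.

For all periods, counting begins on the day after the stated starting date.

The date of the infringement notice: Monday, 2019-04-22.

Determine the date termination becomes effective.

Adding 30 calendar days to 2019-04-22 gives 2019-05-22, which is the last day of the cure period.
The last day of the consultation period: 78 calendar days after 2019-05-22 is 2019-08-08.
The last day of the waiting period: 2019-08-08 + 5 days = 2019-08-13.
Adding 14 calendar days to 2019-08-13 gives 2019-08-27, which is the date termination becomes effective.

2019-08-27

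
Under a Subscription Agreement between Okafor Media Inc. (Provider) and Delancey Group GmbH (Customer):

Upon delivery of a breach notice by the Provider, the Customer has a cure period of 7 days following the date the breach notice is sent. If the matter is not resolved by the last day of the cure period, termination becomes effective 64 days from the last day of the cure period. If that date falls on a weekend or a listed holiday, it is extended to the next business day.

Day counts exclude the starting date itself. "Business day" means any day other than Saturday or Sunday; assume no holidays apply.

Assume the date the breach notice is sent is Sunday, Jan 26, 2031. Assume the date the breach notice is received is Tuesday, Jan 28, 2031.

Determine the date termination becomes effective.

The last day of the cure period: Jan 26, 2031 + 7 days = Feb 2, 2031.
Adding 64 calendar days to Feb 2, 2031 gives Apr 7, 2031, which is the date termination becomes effective. Apr 7, 2031 is a Monday, so no roll-forward applies.

Apr 7, 2031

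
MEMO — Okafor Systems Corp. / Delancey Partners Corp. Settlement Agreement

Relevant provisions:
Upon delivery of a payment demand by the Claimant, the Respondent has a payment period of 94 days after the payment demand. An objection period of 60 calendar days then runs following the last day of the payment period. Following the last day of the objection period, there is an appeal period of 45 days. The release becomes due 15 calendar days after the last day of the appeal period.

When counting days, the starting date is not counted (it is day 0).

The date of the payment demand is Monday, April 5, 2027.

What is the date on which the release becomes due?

November 5, 2027

The last day of the payment period: 94 calendar days after April 5, 2027 is July 8, 2027.
The last day of the objection period: 60 calendar days after July 8, 2027 is September 6, 2027.
The last day of the appeal period: 45 calendar days after September 6, 2027 is October 21, 2027.
The date on which the release becomes due: 15 calendar days after October 21, 2027 is November 5, 2027.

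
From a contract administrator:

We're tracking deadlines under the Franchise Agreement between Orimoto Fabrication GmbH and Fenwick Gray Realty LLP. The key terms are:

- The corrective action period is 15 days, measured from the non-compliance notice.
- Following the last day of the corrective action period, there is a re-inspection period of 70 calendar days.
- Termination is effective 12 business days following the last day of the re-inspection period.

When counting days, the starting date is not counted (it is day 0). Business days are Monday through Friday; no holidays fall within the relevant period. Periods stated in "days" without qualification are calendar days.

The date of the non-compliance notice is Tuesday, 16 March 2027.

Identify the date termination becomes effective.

25 June 2027

The last day of the corrective action period: 16 March 2027 + 15 days = 31 March 2027.
Adding 70 calendar days to 31 March 2027 gives 9 June 2027, which is the last day of the re-inspection period.
The date termination becomes effective: counting 12 business days from Wednesday, 9 June 2027 (Jun 10, Jun 11, Jun 14, Jun 15, …, Jun 23, Jun 24, Jun 25, skipping weekends) reaches Friday, 25 June 2027.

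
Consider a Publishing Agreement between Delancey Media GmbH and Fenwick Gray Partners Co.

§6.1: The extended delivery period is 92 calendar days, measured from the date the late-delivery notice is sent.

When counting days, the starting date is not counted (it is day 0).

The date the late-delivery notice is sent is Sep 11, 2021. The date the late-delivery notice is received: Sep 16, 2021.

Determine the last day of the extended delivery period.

The last day of the extended delivery period: 92 calendar days after Sep 11, 2021 is Dec 12, 2021.

Dec 12, 2021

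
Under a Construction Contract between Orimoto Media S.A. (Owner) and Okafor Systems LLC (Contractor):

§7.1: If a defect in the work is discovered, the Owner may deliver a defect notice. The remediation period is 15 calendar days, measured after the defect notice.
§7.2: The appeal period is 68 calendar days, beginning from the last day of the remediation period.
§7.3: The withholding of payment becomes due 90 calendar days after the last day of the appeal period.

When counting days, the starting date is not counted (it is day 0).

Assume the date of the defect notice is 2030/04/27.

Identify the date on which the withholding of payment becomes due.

The last day of the remediation period: 2030/04/27 + 15 days = 2030/05/12.
The last day of the appeal period: 2030/05/12 + 68 days = 2030/07/19.
The date on which the withholding of payment becomes due: 2030/07/19 + 90 days = 2030/10/17.

2030/10/17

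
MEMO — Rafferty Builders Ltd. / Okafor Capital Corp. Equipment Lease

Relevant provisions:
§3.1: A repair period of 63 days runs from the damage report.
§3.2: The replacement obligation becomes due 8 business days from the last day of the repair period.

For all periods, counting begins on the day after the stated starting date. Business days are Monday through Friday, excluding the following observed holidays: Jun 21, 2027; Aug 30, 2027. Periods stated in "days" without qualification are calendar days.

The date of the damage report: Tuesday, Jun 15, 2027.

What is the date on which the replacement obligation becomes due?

Adding 63 calendar days to Jun 15, 2027 gives Aug 17, 2027, which is the last day of the repair period.
The date on which the replacement obligation becomes due: counting 8 business days from Tuesday, Aug 17, 2027 (Aug 18, Aug 19, Aug 20, Aug 23, Aug 24, Aug 25, Aug 26, Aug 27, skipping weekends) reaches Friday, Aug 27, 2027.

Aug 27, 2027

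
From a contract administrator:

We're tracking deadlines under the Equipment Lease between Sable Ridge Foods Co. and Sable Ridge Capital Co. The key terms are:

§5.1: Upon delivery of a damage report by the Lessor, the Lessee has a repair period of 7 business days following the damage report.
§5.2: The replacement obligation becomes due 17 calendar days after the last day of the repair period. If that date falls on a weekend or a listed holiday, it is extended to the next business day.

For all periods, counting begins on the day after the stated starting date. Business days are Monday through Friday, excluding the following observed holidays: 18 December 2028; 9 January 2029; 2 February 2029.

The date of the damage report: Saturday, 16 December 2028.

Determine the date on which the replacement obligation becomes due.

The last day of the repair period: counting 7 business days from Saturday, 16 December 2028 (Dec 19, Dec 20, Dec 21, Dec 22, Dec 25, Dec 26, Dec 27, skipping weekends and the listed holiday on Dec 18) reaches Wednesday, 27 December 2028.
The date on which the replacement obligation becomes due: 17 calendar days after 27 December 2028 is 13 January 2029. That falls on a Saturday, so it rolls to the next business day, Monday, 15 January 2029.

15 January 2029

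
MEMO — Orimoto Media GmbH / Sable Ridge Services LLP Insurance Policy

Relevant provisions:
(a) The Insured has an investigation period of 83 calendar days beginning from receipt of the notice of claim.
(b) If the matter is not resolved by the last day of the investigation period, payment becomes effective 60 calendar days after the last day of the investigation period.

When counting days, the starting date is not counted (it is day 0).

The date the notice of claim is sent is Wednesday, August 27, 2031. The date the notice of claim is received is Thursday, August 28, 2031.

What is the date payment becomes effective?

Adding 83 calendar days to August 28, 2031 gives November 19, 2031, which is the last day of the investigation period.
The date payment becomes effective: November 19, 2031 + 60 days = January 18, 2032.

January 18, 2032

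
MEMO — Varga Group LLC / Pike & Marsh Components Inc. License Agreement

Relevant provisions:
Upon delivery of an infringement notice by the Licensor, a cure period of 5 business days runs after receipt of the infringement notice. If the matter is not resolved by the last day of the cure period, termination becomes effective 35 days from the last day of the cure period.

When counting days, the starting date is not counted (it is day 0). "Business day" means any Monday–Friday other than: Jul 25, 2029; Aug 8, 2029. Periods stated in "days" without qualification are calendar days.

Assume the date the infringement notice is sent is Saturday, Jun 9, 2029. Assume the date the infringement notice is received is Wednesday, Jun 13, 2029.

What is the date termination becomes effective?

From Wednesday, Jun 13, 2029, 5 business days (Jun 14, Jun 15, Jun 18, Jun 19, Jun 20, skipping weekends) brings us to Wednesday, Jun 20, 2029, which is the last day of the cure period.
The date termination becomes effective: 35 calendar days after Jun 20, 2029 is Jul 25, 2029.

Jul 25, 2029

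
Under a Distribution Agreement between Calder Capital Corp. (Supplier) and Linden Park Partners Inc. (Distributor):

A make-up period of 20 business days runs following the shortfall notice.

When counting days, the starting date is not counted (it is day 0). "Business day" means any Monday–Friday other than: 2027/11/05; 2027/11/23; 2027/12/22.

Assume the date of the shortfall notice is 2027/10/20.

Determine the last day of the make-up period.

The last day of the make-up period: 20 business days after Wednesday, 2027/10/20, skipping weekends and the listed holiday on Nov 5 — Oct 21, Oct 22, Oct 25, Oct 26, …, Nov 16, Nov 17, Nov 18 — lands on Thursday, 2027/11/18.

2027/11/18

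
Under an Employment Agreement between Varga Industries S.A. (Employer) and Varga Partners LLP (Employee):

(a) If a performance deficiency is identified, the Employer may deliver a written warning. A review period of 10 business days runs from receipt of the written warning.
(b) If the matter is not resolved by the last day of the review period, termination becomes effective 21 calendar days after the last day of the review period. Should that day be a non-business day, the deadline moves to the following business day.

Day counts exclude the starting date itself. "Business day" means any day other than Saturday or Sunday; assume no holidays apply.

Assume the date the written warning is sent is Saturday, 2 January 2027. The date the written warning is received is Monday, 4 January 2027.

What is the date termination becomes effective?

From Monday, 4 January 2027, 10 business days (Jan 5, Jan 6, Jan 7, Jan 8, Jan 11, Jan 12, Jan 13, Jan 14, Jan 15, Jan 18, skipping weekends) brings us to Monday, 18 January 2027, which is the last day of the review period.
Adding 21 calendar days to 18 January 2027 gives 8 February 2027, which is the date termination becomes effective. 8 February 2027 is a Monday, so no roll-forward applies.

8 February 2027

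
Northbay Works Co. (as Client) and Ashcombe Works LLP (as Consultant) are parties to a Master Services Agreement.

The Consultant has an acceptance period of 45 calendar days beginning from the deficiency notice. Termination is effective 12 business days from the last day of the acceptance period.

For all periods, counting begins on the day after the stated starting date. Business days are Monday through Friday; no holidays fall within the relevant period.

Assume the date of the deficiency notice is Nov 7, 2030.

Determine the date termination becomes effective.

Jan 7, 2031

The last day of the acceptance period: Nov 7, 2030 + 45 days = Dec 22, 2030.
The date termination becomes effective: counting 12 business days from Sunday, Dec 22, 2030 (Dec 23, Dec 24, Dec 25, Dec 26, …, Jan 3, Jan 6, Jan 7, skipping weekends) reaches Tuesday, Jan 7, 2031.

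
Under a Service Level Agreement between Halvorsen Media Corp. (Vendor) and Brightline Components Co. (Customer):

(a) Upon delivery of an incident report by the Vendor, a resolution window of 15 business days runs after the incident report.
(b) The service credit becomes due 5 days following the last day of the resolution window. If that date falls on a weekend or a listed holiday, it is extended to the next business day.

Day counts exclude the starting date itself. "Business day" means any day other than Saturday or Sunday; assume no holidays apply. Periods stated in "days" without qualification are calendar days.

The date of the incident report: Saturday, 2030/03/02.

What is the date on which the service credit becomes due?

The last day of the resolution window: counting 15 business days from Saturday, 2030/03/02 (Mar 4, Mar 5, Mar 6, Mar 7, …, Mar 20, Mar 21, Mar 22, skipping weekends) reaches Friday, 2030/03/22.
Adding 5 calendar days to 2030/03/22 gives 2030/03/27, which is the date on which the service credit becomes due. 2030/03/27 is a Wednesday, so no roll-forward applies.

2030/03/27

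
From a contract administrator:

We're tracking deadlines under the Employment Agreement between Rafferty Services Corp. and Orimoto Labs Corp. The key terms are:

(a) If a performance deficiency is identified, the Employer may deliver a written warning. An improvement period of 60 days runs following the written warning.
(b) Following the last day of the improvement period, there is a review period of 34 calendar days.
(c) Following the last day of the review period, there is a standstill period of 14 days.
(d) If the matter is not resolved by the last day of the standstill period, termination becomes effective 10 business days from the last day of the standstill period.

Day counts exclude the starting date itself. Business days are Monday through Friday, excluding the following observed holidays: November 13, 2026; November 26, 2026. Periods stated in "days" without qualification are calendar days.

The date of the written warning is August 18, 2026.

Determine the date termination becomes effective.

The last day of the improvement period: 60 calendar days after August 18, 2026 is October 17, 2026.
The last day of the review period: 34 calendar days after October 17, 2026 is November 20, 2026.
The last day of the standstill period: 14 calendar days after November 20, 2026 is December 4, 2026.
From Friday, December 4, 2026, 10 business days (Dec 7, Dec 8, Dec 9, Dec 10, Dec 11, Dec 14, Dec 15, Dec 16, Dec 17, Dec 18, skipping weekends) brings us to Friday, December 18, 2026, which is the date termination becomes effective.

December 18, 2026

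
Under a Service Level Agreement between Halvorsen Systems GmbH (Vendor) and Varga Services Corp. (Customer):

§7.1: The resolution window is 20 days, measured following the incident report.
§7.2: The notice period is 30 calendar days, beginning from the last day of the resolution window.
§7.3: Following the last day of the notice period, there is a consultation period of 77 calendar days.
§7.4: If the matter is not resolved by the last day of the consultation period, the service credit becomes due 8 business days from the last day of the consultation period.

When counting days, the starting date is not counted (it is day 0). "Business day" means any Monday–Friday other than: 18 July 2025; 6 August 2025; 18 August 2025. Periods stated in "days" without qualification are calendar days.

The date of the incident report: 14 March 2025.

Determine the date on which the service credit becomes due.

30 July 2025

The last day of the resolution window: 14 March 2025 + 20 days = 3 April 2025.
The last day of the notice period: 3 April 2025 + 30 days = 3 May 2025.
The last day of the consultation period: 3 May 2025 + 77 days = 19 July 2025.
The date on which the service credit becomes due: counting 8 business days from Saturday, 19 July 2025 (Jul 21, Jul 22, Jul 23, Jul 24, Jul 25, Jul 28, Jul 29, Jul 30, skipping weekends) reaches Wednesday, 30 July 2025.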